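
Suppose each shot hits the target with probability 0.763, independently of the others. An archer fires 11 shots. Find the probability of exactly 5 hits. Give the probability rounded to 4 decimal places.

0.0212

X ~ Binomial(n=11, p=0.763).
P(X=5) = C(11,5) · p^5 · (1−p)^6
= 462 · 0.2586 · 0.00017721 = 0.021172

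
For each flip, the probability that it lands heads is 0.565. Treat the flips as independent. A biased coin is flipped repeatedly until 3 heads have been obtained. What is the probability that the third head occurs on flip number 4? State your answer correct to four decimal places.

Y = trial on which the third success occurs; negative binomial, r=3, p=0.565.
P(Y=4) = C(3,2) · p^3 · (1−p)^1
= 3 · 0.18036 · 0.435 = 0.235373

0.2354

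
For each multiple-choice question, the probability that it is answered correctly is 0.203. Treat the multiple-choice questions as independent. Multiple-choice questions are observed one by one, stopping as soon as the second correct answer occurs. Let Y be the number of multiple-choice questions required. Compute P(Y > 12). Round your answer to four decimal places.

Needing more than 12 multiple-choice questions ⇔ fewer than 2 successes in the first 12. With X ~ Binomial(12, 0.203), P(Y > 12) = P(X ≤ 1).
  k=0: C(12,0)·0.203^0·0.797^12 = 0.065690
  k=1: C(12,1)·0.203^1·0.797^11 = 0.200779
P(X ≤ 1) = 0.266469

0.2665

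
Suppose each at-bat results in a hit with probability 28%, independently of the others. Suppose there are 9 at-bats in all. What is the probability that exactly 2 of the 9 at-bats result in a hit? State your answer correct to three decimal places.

0.283

X ~ Binomial(n=9, p=0.28).
P(X=2) = C(9,2) · p^2 · (1−p)^7
= 36 · 0.0784 · 0.10031 = 0.28310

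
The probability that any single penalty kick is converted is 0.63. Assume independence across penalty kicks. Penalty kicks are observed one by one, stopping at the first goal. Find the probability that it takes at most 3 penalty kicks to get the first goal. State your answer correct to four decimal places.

0.9493

Y = number of penalty kicks to the first success; geometric, p = 0.63.
P(Y ≤ 3) = 1 − (1−p)^3 = 1 − 0.050653 = 0.949347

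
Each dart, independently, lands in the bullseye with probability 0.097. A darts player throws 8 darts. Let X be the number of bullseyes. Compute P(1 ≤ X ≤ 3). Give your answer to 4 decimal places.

0.5534

X ~ Binomial(8, 0.097); P(1 ≤ X ≤ 3) = Σ C(8,k) p^k (1−p)^(8−k) over k:
  k=1: C(8,1)·0.097^1·0.903^7 = 0.379906
  k=2: C(8,2)·0.097^2·0.903^6 = 0.142833
  k=3: C(8,3)·0.097^3·0.903^5 = 0.030686
Total = 0.553425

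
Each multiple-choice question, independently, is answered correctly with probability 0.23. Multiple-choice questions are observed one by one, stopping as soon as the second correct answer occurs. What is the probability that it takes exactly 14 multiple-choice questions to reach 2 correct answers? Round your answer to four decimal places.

0.0299

Y = trial on which the second success occurs; negative binomial, r=2, p=0.23.
P(Y=14) = C(13,1) · p^2 · (1−p)^12
= 13 · 0.0529 · 0.04344 = 0.029874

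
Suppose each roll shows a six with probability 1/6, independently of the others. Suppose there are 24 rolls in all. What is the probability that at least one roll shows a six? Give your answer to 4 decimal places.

0.9874

P(at least one) = 1 − P(none) = 1 − (1 − 0.166667)^24
= 1 − 0.012579 = 0.987421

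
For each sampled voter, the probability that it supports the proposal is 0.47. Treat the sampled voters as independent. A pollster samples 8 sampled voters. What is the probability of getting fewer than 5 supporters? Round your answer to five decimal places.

0.70015

X ~ Binomial(8, 0.47); P(X ≤ 4) = Σ C(8,k) p^k (1−p)^(8−k) over k:
  k=0: C(8,0)·0.47^0·0.53^8 = 0.0062260
  k=1: C(8,1)·0.47^1·0.53^7 = 0.0441691
  k=2: C(8,2)·0.47^2·0.53^6 = 0.1370910
  k=3: C(8,3)·0.47^3·0.53^5 = 0.2431425
  k=4: C(8,4)·0.47^4·0.53^4 = 0.2695212
Total = 0.7001499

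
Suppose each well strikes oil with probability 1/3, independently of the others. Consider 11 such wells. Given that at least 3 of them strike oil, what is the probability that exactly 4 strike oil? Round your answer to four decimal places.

0.3113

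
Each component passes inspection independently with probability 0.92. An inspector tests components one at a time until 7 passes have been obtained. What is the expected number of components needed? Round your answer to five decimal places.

7.60870

Y = total components until the seventh success; negative binomial with r=7, p=0.92.
E[Y] = r / p = 7 / 0.92 = 7.6086957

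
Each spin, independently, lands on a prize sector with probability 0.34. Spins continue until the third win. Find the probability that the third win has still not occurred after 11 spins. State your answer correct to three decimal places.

0.220

Needing more than 11 spins ⇔ fewer than 3 successes in the first 11. With X ~ Binomial(11, 0.34), P(Y > 11) = P(X ≤ 2).
  k=0: C(11,0)·0.34^0·0.66^11 = 0.01035
  k=1: C(11,1)·0.34^1·0.66^10 = 0.05866
  k=2: C(11,2)·0.34^2·0.66^9 = 0.15108
P(X ≤ 2) = 0.22009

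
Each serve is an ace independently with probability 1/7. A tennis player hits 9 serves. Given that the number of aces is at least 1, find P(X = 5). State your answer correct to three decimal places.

X ~ Binomial(9, 0.142857). Want P(X=5 | X≥1) = P(X=5) / P(X≥1).
P(X=5) = C(9,5)·0.142857^5·0.857143^4 = 0.00405
P(X≥1) = 1 − 0.24973 = 0.75027
Ratio = 0.00405 / 0.75027 = 0.00539

0.005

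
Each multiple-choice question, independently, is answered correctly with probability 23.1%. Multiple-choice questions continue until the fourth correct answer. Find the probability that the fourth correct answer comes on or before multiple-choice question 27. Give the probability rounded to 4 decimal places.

0.9001

Finishing within 27 multiple-choice questions ⇔ at least 4 successes in the first 27. With X ~ Binomial(27, 0.231), P(Y ≤ 27) = 1 − P(X ≤ 3).
  k=0: C(27,0)·0.231^0·0.769^27 = 0.000832
  k=1: C(27,1)·0.231^1·0.769^26 = 0.006746
  k=2: C(27,2)·0.231^2·0.769^25 = 0.026344
  k=3: C(27,3)·0.231^3·0.769^24 = 0.065947
1 − 0.099869 = 0.900131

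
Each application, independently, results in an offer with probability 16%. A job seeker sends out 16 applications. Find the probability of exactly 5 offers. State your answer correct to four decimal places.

X ~ Binomial(n=16, p=0.16).
P(X=5) = C(16,5) · p^5 · (1−p)^11
= 4368 · 0.00010486 · 0.14692 = 0.067291

0.0673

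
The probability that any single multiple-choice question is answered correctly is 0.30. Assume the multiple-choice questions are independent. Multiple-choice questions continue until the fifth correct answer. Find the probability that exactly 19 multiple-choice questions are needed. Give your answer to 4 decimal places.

Y = trial on which the fifth success occurs; negative binomial, r=5, p=0.30.
P(Y=19) = C(18,4) · p^5 · (1−p)^14
= 3060 · 0.00243 · 0.0067822 = 0.050431

0.0504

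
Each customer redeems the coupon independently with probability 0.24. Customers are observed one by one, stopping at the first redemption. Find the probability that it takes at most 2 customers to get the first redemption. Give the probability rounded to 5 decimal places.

0.42240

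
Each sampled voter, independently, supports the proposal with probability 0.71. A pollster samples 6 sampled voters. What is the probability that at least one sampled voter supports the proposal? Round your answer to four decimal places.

0.9994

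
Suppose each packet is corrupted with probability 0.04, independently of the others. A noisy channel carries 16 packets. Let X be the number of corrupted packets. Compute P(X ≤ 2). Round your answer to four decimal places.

0.9758

X ~ Binomial(16, 0.04); P(X ≤ 2) = Σ C(16,k) p^k (1−p)^(16−k) over k:
  k=0: C(16,0)·0.04^0·0.96^16 = 0.520403
  k=1: C(16,1)·0.04^1·0.96^15 = 0.346935
  k=2: C(16,2)·0.04^2·0.96^14 = 0.108417
Total = 0.975755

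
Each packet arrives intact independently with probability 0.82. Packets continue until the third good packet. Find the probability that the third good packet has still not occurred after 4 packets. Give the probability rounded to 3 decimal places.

Needing more than 4 packets ⇔ fewer than 3 successes in the first 4. With X ~ Binomial(4, 0.82), P(Y > 4) = P(X ≤ 2).
  k=0: C(4,0)·0.82^0·0.18^4 = 0.00105
  k=1: C(4,1)·0.82^1·0.18^3 = 0.01913
  k=2: C(4,2)·0.82^2·0.18^2 = 0.13071
P(X ≤ 2) = 0.15089

0.151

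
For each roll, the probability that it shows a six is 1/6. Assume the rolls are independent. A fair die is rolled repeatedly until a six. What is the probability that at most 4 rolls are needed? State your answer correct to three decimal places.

Y = number of rolls to the first success; geometric, p = 0.166667.
P(Y ≤ 4) = 1 − (1−p)^4 = 1 − 0.48225 = 0.51775

0.518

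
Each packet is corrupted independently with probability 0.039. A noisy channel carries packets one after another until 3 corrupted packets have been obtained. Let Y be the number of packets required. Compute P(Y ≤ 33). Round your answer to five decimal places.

Finishing within 33 packets ⇔ at least 3 successes in the first 33. With X ~ Binomial(33, 0.039), P(Y ≤ 33) = 1 − P(X ≤ 2).
  k=0: C(33,0)·0.039^0·0.961^33 = 0.2690740
  k=1: C(33,1)·0.039^1·0.961^32 = 0.3603520
  k=2: C(33,2)·0.039^2·0.961^31 = 0.2339851
1 − 0.8634111 = 0.1365889

0.13659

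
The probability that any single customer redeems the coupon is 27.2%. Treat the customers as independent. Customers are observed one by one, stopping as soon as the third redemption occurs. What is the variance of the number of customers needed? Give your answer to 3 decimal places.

Y = total customers until the third success; negative binomial with r=3, p=0.272.
Var(Y) = r(1−p)/p² = 3·0.728 / 0.272² = 29.51990

29.520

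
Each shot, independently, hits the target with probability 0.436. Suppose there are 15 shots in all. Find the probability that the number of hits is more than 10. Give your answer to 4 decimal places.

X ~ Binomial(15, 0.436); P(X ≥ 11) = Σ C(15,k) p^k (1−p)^(15−k) over k:
  k=11: C(15,11)·0.436^11·0.564^4 = 0.014949
  k=12: C(15,12)·0.436^12·0.564^3 = 0.003852
  k=13: C(15,13)·0.436^13·0.564^2 = 0.000687
  k=14: C(15,14)·0.436^14·0.564^1 = 0.000076
  k=15: C(15,15)·0.436^15·0.564^0 = 0.000004
Total = 0.019568

0.0196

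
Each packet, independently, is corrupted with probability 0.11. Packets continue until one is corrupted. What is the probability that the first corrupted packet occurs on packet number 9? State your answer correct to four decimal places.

Geometric (trials to first success), p = 0.11.
P(Y = 9) = (1−p)^8 · p = 0.39366 · 0.11 = 0.043302

0.0433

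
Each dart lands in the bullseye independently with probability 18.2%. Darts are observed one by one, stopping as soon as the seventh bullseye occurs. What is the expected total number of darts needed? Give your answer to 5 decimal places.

38.46154

Y = total darts until the seventh success; negative binomial with r=7, p=0.182.
E[Y] = r / p = 7 / 0.182 = 38.4615385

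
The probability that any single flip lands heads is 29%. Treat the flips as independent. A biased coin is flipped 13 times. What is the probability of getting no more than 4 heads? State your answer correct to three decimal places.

X ~ Binomial(13, 0.29); P(X ≤ 4) = Σ C(13,k) p^k (1−p)^(13−k) over k:
  k=0: C(13,0)·0.29^0·0.71^13 = 0.01165
  k=1: C(13,1)·0.29^1·0.71^12 = 0.06186
  k=2: C(13,2)·0.29^2·0.71^11 = 0.15161
  k=3: C(13,3)·0.29^3·0.71^10 = 0.22706
  k=4: C(13,4)·0.29^4·0.71^9 = 0.23186
Total = 0.68405

0.684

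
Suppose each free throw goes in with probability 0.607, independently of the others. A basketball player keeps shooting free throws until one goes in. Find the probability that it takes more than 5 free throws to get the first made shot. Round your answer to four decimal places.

0.0094

Y = number of free throws to the first success; geometric, p = 0.607.
P(Y > 5) = P(first 5 all fail) = (1−p)^5 = 0.009375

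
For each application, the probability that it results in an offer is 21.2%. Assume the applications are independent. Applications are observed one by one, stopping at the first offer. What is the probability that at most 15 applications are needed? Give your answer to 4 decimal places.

0.9720

Y = number of applications to the first success; geometric, p = 0.212.
P(Y ≤ 15) = 1 − (1−p)^15 = 1 − 0.028047 = 0.971953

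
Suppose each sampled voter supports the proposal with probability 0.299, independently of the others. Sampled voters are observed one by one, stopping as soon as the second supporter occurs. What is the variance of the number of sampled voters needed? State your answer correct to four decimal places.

Y = total sampled voters until the second success; negative binomial with r=2, p=0.299.
Var(Y) = r(1−p)/p² = 2·0.701 / 0.299² = 15.682151

15.6822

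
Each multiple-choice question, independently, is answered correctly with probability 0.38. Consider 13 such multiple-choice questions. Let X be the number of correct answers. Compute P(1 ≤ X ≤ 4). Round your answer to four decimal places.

X ~ Binomial(13, 0.38); P(1 ≤ X ≤ 4) = Σ C(13,k) p^k (1−p)^(13−k) over k:
  k=1: C(13,1)·0.38^1·0.62^12 = 0.015938
  k=2: C(13,2)·0.38^2·0.62^11 = 0.058610
  k=3: C(13,3)·0.38^3·0.62^10 = 0.131715
  k=4: C(13,4)·0.38^4·0.62^9 = 0.201821
Total = 0.408083

0.4081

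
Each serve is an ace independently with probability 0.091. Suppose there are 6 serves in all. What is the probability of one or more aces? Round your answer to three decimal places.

P(at least one) = 1 − P(none) = 1 − (1 − 0.091)^6
= 1 − 0.56414 = 0.43586

0.436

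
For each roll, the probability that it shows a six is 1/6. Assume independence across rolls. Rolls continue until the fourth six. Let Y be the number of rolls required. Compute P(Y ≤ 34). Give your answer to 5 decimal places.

0.84131

Finishing within 34 rolls ⇔ at least 4 successes in the first 34. With X ~ Binomial(34, 0.166667), P(Y ≤ 34) = 1 − P(X ≤ 3).
  k=0: C(34,0)·0.166667^0·0.833333^34 = 0.0020316
  k=1: C(34,1)·0.166667^1·0.833333^33 = 0.0138149
  k=2: C(34,2)·0.166667^2·0.833333^32 = 0.0455890
  k=3: C(34,3)·0.166667^3·0.833333^31 = 0.0972566
1 − 0.1586921 = 0.8413079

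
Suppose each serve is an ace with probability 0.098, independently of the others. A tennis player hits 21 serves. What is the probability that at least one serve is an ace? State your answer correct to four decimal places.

P(at least one) = 1 − P(none) = 1 − (1 − 0.098)^21
= 1 − 0.114640 = 0.885360

0.8854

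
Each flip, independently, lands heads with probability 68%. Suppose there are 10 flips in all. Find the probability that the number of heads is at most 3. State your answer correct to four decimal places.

0.0155

X ~ Binomial(10, 0.68); P(X ≤ 3) = Σ C(10,k) p^k (1−p)^(10−k) over k:
  k=0: C(10,0)·0.68^0·0.32^10 = 0.000011
  k=1: C(10,1)·0.68^1·0.32^9 = 0.000239
  k=2: C(10,2)·0.68^2·0.32^8 = 0.002288
  k=3: C(10,3)·0.68^3·0.32^7 = 0.012965
Total = 0.015503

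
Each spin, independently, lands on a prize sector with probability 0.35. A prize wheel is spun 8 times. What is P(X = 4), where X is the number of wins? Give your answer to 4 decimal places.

X ~ Binomial(n=8, p=0.35).
P(X=4) = C(8,4) · p^4 · (1−p)^4
= 70 · 0.015006 · 0.17851 = 0.187510

0.1875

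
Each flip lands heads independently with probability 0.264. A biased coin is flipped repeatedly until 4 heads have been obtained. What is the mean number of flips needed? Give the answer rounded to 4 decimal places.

Y = total flips until the fourth success; negative binomial with r=4, p=0.264.
E[Y] = r / p = 4 / 0.264 = 15.151515

15.1515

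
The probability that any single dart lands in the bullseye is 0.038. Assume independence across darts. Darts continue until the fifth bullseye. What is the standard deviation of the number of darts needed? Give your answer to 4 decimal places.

57.7150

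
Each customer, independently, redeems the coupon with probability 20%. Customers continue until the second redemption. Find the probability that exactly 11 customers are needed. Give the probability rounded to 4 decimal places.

0.0537

Y = trial on which the second success occurs; negative binomial, r=2, p=0.20.
P(Y=11) = C(10,1) · p^2 · (1−p)^9
= 10 · 0.04 · 0.13422 = 0.053687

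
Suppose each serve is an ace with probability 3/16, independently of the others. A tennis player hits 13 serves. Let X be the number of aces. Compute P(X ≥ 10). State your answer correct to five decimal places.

0.00001

X ~ Binomial(13, 0.1875); P(X ≥ 10) = Σ C(13,k) p^k (1−p)^(13−k) over k:
  k=10: C(13,10)·0.1875^10·0.8125^3 = 0.0000082
  k=11: C(13,11)·0.1875^11·0.8125^2 = 0.0000005
  k=12: C(13,12)·0.1875^12·0.8125^1 = 0.0000000
  k=13: C(13,13)·0.1875^13·0.8125^0 = 0.0000000
Total = 0.0000088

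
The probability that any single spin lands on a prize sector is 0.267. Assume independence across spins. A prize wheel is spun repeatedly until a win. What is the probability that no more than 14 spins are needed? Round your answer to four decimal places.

Y = number of spins to the first success; geometric, p = 0.267.
P(Y ≤ 14) = 1 − (1−p)^14 = 1 − 0.012926 = 0.987074

0.9871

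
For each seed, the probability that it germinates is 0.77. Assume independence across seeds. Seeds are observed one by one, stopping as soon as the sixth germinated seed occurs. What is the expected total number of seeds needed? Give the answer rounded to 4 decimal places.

Y = total seeds until the sixth success; negative binomial with r=6, p=0.77.
E[Y] = r / p = 6 / 0.77 = 7.792208

7.7922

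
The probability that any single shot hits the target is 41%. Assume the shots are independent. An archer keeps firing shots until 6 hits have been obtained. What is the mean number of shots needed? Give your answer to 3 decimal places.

14.634

Y = total shots until the sixth success; negative binomial with r=6, p=0.41.
E[Y] = r / p = 6 / 0.41 = 14.63415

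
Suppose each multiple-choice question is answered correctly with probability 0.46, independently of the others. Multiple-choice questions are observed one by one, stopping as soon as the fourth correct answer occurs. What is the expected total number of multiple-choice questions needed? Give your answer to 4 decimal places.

8.6957

Y = total multiple-choice questions until the fourth success; negative binomial with r=4, p=0.46.
E[Y] = r / p = 4 / 0.46 = 8.695652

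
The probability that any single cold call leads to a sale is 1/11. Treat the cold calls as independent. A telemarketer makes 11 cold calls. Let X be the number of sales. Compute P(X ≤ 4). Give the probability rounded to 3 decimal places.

X ~ Binomial(11, 0.090909); P(X ≤ 4) = Σ C(11,k) p^k (1−p)^(11−k) over k:
  k=0: C(11,0)·0.090909^0·0.909091^11 = 0.35049
  k=1: C(11,1)·0.090909^1·0.909091^10 = 0.38554
  k=2: C(11,2)·0.090909^2·0.909091^9 = 0.19277
  k=3: C(11,3)·0.090909^3·0.909091^8 = 0.05783
  k=4: C(11,4)·0.090909^4·0.909091^7 = 0.01157
Total = 0.99821

0.998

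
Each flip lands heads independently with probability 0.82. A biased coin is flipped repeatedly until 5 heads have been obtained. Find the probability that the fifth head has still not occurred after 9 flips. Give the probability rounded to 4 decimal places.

0.0125

Needing more than 9 flips ⇔ fewer than 5 successes in the first 9. With X ~ Binomial(9, 0.82), P(Y > 9) = P(X ≤ 4).
  k=0: C(9,0)·0.82^0·0.18^9 = 0.000000
  k=1: C(9,1)·0.82^1·0.18^8 = 0.000008
  k=2: C(9,2)·0.82^2·0.18^7 = 0.000148
  k=3: C(9,3)·0.82^3·0.18^6 = 0.001575
  k=4: C(9,4)·0.82^4·0.18^5 = 0.010764
P(X ≤ 4) = 0.012496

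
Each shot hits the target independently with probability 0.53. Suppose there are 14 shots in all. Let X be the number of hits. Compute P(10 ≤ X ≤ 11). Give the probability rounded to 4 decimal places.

0.1205

X ~ Binomial(14, 0.53); P(10 ≤ X ≤ 11) = Σ C(14,k) p^k (1−p)^(14−k) over k:
  k=10: C(14,10)·0.53^10·0.47^4 = 0.085425
  k=11: C(14,11)·0.53^11·0.47^3 = 0.035029
Total = 0.120454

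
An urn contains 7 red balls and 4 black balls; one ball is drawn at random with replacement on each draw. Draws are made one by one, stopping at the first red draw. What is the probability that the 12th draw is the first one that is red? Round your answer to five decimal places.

0.00001

Geometric (trials to first success), p = 0.636364.
P(Y = 12) = (1−p)^11 · p = 1.4701e-05 · 0.636364 = 0.0000094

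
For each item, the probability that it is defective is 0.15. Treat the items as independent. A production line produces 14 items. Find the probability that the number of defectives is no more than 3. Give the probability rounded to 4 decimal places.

0.8535

X ~ Binomial(14, 0.15); P(X ≤ 3) = Σ C(14,k) p^k (1−p)^(14−k) over k:
  k=0: C(14,0)·0.15^0·0.85^14 = 0.102770
  k=1: C(14,1)·0.15^1·0.85^13 = 0.253902
  k=2: C(14,2)·0.15^2·0.85^12 = 0.291240
  k=3: C(14,3)·0.15^3·0.85^11 = 0.205581
Total = 0.853492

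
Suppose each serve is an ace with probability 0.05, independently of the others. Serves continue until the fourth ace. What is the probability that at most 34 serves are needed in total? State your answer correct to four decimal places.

Finishing within 34 serves ⇔ at least 4 successes in the first 34. With X ~ Binomial(34, 0.05), P(Y ≤ 34) = 1 − P(X ≤ 3).
  k=0: C(34,0)·0.05^0·0.95^34 = 0.174825
  k=1: C(34,1)·0.05^1·0.95^33 = 0.312844
  k=2: C(34,2)·0.05^2·0.95^32 = 0.271680
  k=3: C(34,3)·0.05^3·0.95^31 = 0.152522
1 − 0.911871 = 0.088129

0.0881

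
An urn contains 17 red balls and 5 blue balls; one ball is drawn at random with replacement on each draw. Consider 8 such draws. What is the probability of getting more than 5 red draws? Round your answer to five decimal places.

0.73412

X ~ Binomial(8, 0.772727); P(X ≥ 6) = Σ C(8,k) p^k (1−p)^(8−k) over k:
  k=6: C(8,6)·0.772727^6·0.227273^2 = 0.3079003
  k=7: C(8,7)·0.772727^7·0.227273^1 = 0.2991032
  k=8: C(8,8)·0.772727^8·0.227273^0 = 0.1271188
Total = 0.7341223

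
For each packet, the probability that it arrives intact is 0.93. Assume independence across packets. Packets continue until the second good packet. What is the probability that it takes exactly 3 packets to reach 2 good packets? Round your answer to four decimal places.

0.1211

Y = trial on which the second success occurs; negative binomial, r=2, p=0.93.
P(Y=3) = C(2,1) · p^2 · (1−p)^1
= 2 · 0.8649 · 0.07 = 0.121086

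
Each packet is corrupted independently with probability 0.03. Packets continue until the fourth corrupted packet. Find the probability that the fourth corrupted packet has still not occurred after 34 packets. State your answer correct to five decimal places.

0.98167

Needing more than 34 packets ⇔ fewer than 4 successes in the first 34. With X ~ Binomial(34, 0.03), P(Y > 34) = P(X ≤ 3).
  k=0: C(34,0)·0.03^0·0.97^34 = 0.3550087
  k=1: C(34,1)·0.03^1·0.97^33 = 0.3733081
  k=2: C(34,2)·0.03^2·0.97^32 = 0.1905026
  k=3: C(34,3)·0.03^3·0.97^31 = 0.0628462
P(X ≤ 3) = 0.9816656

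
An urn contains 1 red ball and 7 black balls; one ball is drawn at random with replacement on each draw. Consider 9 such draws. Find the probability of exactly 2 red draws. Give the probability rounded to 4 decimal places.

0.2209

X ~ Binomial(n=9, p=0.125).
P(X=2) = C(9,2) · p^2 · (1−p)^7
= 36 · 0.015625 · 0.3927 = 0.220891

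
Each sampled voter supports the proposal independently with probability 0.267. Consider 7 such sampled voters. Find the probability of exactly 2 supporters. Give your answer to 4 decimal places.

X ~ Binomial(n=7, p=0.267).
P(X=2) = C(7,2) · p^2 · (1−p)^5
= 21 · 0.071289 · 0.2116 = 0.316783

0.3168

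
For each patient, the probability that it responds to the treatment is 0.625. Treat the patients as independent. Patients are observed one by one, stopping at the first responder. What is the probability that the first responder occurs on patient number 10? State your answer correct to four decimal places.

Geometric (trials to first success), p = 0.625.
P(Y = 10) = (1−p)^9 · p = 0.00014665 · 0.625 = 0.000092

0.0001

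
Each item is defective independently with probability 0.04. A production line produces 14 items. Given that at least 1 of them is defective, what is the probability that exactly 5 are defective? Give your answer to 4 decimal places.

0.0003

X ~ Binomial(14, 0.04). Want P(X=5 | X≥1) = P(X=5) / P(X≥1).
P(X=5) = C(14,5)·0.04^5·0.96^9 = 0.000142
P(X≥1) = 1 − 0.564673 = 0.435327
Ratio = 0.000142 / 0.435327 = 0.000326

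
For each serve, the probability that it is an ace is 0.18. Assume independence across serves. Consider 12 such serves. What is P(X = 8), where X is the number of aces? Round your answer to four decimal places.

X ~ Binomial(n=12, p=0.18).
P(X=8) = C(12,8) · p^8 · (1−p)^4
= 495 · 1.102e-06 · 0.45212 = 0.000247

0.0002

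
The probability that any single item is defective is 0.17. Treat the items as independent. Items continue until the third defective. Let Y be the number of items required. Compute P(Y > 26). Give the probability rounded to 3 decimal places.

0.157

Needing more than 26 items ⇔ fewer than 3 successes in the first 26. With X ~ Binomial(26, 0.17), P(Y > 26) = P(X ≤ 2).
  k=0: C(26,0)·0.17^0·0.83^26 = 0.00787
  k=1: C(26,1)·0.17^1·0.83^25 = 0.04192
  k=2: C(26,2)·0.17^2·0.83^24 = 0.10731
P(X ≤ 2) = 0.15710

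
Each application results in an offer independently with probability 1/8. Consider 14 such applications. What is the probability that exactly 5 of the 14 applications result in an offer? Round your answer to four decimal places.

X ~ Binomial(n=14, p=0.125).
P(X=5) = C(14,5) · p^5 · (1−p)^9
= 2002 · 3.0518e-05 · 0.30066 = 0.018369

0.0184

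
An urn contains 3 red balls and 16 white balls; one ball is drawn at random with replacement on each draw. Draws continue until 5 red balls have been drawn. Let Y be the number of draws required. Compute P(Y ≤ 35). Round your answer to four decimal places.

0.6670

Finishing within 35 draws ⇔ at least 5 successes in the first 35. With X ~ Binomial(35, 0.157895), P(Y ≤ 35) = 1 − P(X ≤ 4).
  k=0: C(35,0)·0.157895^0·0.842105^35 = 0.002442
  k=1: C(35,1)·0.157895^1·0.842105^34 = 0.016028
  k=2: C(35,2)·0.157895^2·0.842105^33 = 0.051091
  k=3: C(35,3)·0.157895^3·0.842105^32 = 0.105375
  k=4: C(35,4)·0.157895^4·0.842105^31 = 0.158062
1 − 0.332999 = 0.667001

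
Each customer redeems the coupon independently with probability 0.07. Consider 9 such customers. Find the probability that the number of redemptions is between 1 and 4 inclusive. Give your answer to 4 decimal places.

0.4794

X ~ Binomial(9, 0.07); P(1 ≤ X ≤ 4) = Σ C(9,k) p^k (1−p)^(9−k) over k:
  k=1: C(9,1)·0.07^1·0.93^8 = 0.352537
  k=2: C(9,2)·0.07^2·0.93^7 = 0.106140
  k=3: C(9,3)·0.07^3·0.93^6 = 0.018641
  k=4: C(9,4)·0.07^4·0.93^5 = 0.002105
Total = 0.479422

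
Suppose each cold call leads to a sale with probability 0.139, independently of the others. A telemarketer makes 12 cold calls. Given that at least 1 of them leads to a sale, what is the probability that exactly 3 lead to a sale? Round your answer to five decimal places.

X ~ Binomial(12, 0.139). Want P(X=3 | X≥1) = P(X=3) / P(X≥1).
P(X=3) = C(12,3)·0.139^3·0.861^9 = 0.1536369
P(X≥1) = 1 − 0.1659731 = 0.8340269
Ratio = 0.1536369 / 0.8340269 = 0.1842109

0.18421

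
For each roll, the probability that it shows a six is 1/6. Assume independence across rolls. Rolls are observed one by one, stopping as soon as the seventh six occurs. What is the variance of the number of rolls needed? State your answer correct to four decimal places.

210.0000

Y = total rolls until the seventh success; negative binomial with r=7, p=0.166667.
Var(Y) = r(1−p)/p² = 7·0.833333 / 0.166667² = 210.000000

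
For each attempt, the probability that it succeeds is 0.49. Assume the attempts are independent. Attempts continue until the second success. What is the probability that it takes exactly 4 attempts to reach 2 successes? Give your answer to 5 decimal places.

0.18735

Y = trial on which the second success occurs; negative binomial, r=2, p=0.49.
P(Y=4) = C(3,1) · p^2 · (1−p)^2
= 3 · 0.2401 · 0.2601 = 0.1873500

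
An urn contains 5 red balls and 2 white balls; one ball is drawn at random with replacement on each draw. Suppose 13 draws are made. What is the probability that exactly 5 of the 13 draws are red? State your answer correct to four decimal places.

0.0106

X ~ Binomial(n=13, p=0.714286).
P(X=5) = C(13,5) · p^5 · (1−p)^8
= 1287 · 0.18593 · 4.4407e-05 = 0.010627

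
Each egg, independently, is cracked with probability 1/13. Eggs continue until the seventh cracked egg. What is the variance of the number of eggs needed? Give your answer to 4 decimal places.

1092.0000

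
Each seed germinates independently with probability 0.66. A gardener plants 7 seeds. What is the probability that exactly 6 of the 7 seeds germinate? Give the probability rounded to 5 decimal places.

0.19672

X ~ Binomial(n=7, p=0.66).
P(X=6) = C(7,6) · p^6 · (1−p)^1
= 7 · 0.082654 · 0.34 = 0.1967164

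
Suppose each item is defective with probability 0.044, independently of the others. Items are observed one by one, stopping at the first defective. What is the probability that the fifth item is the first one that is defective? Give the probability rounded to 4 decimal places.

Geometric (trials to first success), p = 0.044.
P(Y = 5) = (1−p)^4 · p = 0.83528 · 0.044 = 0.036752

0.0368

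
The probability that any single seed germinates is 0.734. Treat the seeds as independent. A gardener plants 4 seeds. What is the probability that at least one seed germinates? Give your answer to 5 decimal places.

0.99499

P(at least one) = 1 − P(none) = 1 − (1 − 0.734)^4
= 1 − 0.0050064 = 0.9949936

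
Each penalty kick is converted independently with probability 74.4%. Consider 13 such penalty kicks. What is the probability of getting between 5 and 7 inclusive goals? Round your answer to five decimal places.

X ~ Binomial(13, 0.744); P(5 ≤ X ≤ 7) = Σ C(13,k) p^k (1−p)^(13−k) over k:
  k=5: C(13,5)·0.744^5·0.256^8 = 0.0054121
  k=6: C(13,6)·0.744^6·0.256^7 = 0.0209717
  k=7: C(13,7)·0.744^7·0.256^6 = 0.0609491
Total = 0.0873330

0.08733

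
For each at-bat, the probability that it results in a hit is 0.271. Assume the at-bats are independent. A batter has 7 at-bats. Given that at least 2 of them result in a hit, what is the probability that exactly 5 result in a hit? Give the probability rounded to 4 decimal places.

0.0269

X ~ Binomial(7, 0.271). Want P(X=5 | X≥2) = P(X=5) / P(X≥2).
P(X=5) = C(7,5)·0.271^5·0.729^2 = 0.016313
P(X≥2) = 1 − 0.109419 − 0.284730 = 0.605851
Ratio = 0.016313 / 0.605851 = 0.026925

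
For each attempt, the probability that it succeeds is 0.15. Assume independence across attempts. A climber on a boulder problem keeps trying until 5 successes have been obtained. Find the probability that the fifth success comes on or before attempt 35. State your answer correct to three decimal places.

0.619

Finishing within 35 attempts ⇔ at least 5 successes in the first 35. With X ~ Binomial(35, 0.15), P(Y ≤ 35) = 1 − P(X ≤ 4).
  k=0: C(35,0)·0.15^0·0.85^35 = 0.00339
  k=1: C(35,1)·0.15^1·0.85^34 = 0.02091
  k=2: C(35,2)·0.15^2·0.85^33 = 0.06274
  k=3: C(35,3)·0.15^3·0.85^32 = 0.12178
  k=4: C(35,4)·0.15^4·0.85^31 = 0.17193
1 − 0.38075 = 0.61925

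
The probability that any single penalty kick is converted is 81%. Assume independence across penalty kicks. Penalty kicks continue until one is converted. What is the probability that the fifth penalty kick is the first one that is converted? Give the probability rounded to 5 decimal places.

Geometric (trials to first success), p = 0.81.
P(Y = 5) = (1−p)^4 · p = 0.0013032 · 0.81 = 0.0010556

0.00106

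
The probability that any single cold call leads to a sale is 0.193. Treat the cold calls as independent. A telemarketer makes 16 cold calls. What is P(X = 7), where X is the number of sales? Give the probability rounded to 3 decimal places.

0.017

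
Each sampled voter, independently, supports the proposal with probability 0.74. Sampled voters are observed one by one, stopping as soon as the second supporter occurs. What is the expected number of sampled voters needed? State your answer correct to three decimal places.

2.703

Y = total sampled voters until the second success; negative binomial with r=2, p=0.74.
E[Y] = r / p = 2 / 0.74 = 2.70270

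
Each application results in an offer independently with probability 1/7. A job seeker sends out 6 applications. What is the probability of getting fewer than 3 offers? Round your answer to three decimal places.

X ~ Binomial(6, 0.142857); P(X ≤ 2) = Σ C(6,k) p^k (1−p)^(6−k) over k:
  k=0: C(6,0)·0.142857^0·0.857143^6 = 0.39657
  k=1: C(6,1)·0.142857^1·0.857143^5 = 0.39657
  k=2: C(6,2)·0.142857^2·0.857143^4 = 0.16524
Total = 0.95838

0.958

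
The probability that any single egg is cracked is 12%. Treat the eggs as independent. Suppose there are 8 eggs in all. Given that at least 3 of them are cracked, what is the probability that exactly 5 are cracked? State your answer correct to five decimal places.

0.01562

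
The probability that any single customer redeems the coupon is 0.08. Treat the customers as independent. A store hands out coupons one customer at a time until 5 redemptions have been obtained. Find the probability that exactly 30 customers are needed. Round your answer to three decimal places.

Y = trial on which the fifth success occurs; negative binomial, r=5, p=0.08.
P(Y=30) = C(29,4) · p^5 · (1−p)^25
= 23751 · 3.2768e-06 · 0.12436 = 0.00968

0.010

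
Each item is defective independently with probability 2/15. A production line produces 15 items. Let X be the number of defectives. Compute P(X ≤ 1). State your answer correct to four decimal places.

0.3866

X ~ Binomial(15, 0.133333); P(X ≤ 1) = Σ C(15,k) p^k (1−p)^(15−k) over k:
  k=0: C(15,0)·0.133333^0·0.866667^15 = 0.116891
  k=1: C(15,1)·0.133333^1·0.866667^14 = 0.269749
Total = 0.386640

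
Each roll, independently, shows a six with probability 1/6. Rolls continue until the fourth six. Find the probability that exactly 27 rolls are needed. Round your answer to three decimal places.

0.030

Y = trial on which the fourth success occurs; negative binomial, r=4, p=0.166667.
P(Y=27) = C(26,3) · p^4 · (1−p)^23
= 2600 · 0.0007716 · 0.015095 = 0.03028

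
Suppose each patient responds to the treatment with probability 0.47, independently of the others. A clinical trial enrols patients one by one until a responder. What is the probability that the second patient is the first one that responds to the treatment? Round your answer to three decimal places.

0.249

Geometric (trials to first success), p = 0.47.
P(Y = 2) = (1−p)^1 · p = 0.53 · 0.47 = 0.24910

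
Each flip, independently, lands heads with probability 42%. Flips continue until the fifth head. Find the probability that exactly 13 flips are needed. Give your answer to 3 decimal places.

0.083

Y = trial on which the fifth success occurs; negative binomial, r=5, p=0.42.
P(Y=13) = C(12,4) · p^5 · (1−p)^8
= 495 · 0.013069 · 0.012806 = 0.08285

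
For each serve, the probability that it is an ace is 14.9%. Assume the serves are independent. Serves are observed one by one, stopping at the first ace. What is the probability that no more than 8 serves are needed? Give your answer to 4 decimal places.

Y = number of serves to the first success; geometric, p = 0.149.
P(Y ≤ 8) = 1 − (1−p)^8 = 1 − 0.275066 = 0.724934

0.7249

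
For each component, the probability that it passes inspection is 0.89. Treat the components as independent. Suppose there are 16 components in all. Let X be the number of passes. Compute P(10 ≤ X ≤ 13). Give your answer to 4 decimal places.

X ~ Binomial(16, 0.89); P(10 ≤ X ≤ 13) = Σ C(16,k) p^k (1−p)^(16−k) over k:
  k=10: C(16,10)·0.89^10·0.11^6 = 0.004424
  k=11: C(16,11)·0.89^11·0.11^5 = 0.019523
  k=12: C(16,12)·0.89^12·0.11^4 = 0.065815
  k=13: C(16,13)·0.89^13·0.11^3 = 0.163846
Total = 0.253607

0.2536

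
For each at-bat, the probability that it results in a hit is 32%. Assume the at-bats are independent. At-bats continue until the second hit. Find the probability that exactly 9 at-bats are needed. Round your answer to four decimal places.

Y = trial on which the second success occurs; negative binomial, r=2, p=0.32.
P(Y=9) = C(8,1) · p^2 · (1−p)^7
= 8 · 0.1024 · 0.06723 = 0.055075

0.0551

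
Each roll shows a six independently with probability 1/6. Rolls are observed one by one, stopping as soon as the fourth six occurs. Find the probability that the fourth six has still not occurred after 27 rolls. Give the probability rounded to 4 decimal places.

0.3191

Needing more than 27 rolls ⇔ fewer than 4 successes in the first 27. With X ~ Binomial(27, 0.166667), P(Y > 27) = P(X ≤ 3).
  k=0: C(27,0)·0.166667^0·0.833333^27 = 0.007280
  k=1: C(27,1)·0.166667^1·0.833333^26 = 0.039310
  k=2: C(27,2)·0.166667^2·0.833333^25 = 0.102205
  k=3: C(27,3)·0.166667^3·0.833333^24 = 0.170342
P(X ≤ 3) = 0.319137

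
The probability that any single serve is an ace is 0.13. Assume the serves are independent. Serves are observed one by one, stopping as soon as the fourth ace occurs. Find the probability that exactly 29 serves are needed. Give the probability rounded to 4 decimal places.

Y = trial on which the fourth success occurs; negative binomial, r=4, p=0.13.
P(Y=29) = C(28,3) · p^4 · (1−p)^25
= 3276 · 0.00028561 · 0.03076 = 0.028781

0.0288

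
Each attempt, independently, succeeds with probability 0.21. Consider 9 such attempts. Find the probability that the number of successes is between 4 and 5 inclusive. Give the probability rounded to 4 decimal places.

0.0954

X ~ Binomial(9, 0.21); P(4 ≤ X ≤ 5) = Σ C(9,k) p^k (1−p)^(9−k) over k:
  k=4: C(9,4)·0.21^4·0.79^5 = 0.075402
  k=5: C(9,5)·0.21^5·0.79^4 = 0.020044
Total = 0.095446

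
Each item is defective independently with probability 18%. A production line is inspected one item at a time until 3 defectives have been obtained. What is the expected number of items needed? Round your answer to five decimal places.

16.66667

Y = total items until the third success; negative binomial with r=3, p=0.18.
E[Y] = r / p = 3 / 0.18 = 16.6666667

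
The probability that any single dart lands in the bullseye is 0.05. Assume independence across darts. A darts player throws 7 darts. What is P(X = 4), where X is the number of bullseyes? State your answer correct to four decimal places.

X ~ Binomial(n=7, p=0.05).
P(X=4) = C(7,4) · p^4 · (1−p)^3
= 35 · 6.25e-06 · 0.85737 = 0.000188

0.0002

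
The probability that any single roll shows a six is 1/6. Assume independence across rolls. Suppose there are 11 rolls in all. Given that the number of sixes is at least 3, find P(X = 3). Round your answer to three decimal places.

X ~ Binomial(11, 0.166667). Want P(X=3 | X≥3) = P(X=3) / P(X≥3).
P(X=3) = C(11,3)·0.166667^3·0.833333^8 = 0.17766
P(X≥3) = 1 − 0.13459 − 0.29609 − 0.29609 = 0.27322
Ratio = 0.17766 / 0.27322 = 0.65022

0.650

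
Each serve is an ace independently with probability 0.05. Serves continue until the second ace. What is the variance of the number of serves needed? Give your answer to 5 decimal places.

Y = total serves until the second success; negative binomial with r=2, p=0.05.
Var(Y) = r(1−p)/p² = 2·0.95 / 0.05² = 760.0000000

760.00000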